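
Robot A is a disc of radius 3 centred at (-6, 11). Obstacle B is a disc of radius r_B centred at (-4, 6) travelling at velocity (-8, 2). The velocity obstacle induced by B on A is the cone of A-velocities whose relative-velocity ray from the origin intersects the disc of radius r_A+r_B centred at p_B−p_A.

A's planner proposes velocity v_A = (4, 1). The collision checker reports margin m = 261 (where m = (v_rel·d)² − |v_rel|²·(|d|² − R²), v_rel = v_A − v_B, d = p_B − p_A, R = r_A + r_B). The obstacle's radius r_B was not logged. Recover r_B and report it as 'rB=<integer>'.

m = 261
d = (2, -5);  v_rel = (12, -1),  |v_rel|² = 145
v_rel×d = (12)·(-5) − (-1)·(2) = -58
since m = R²·145 − (-58)²:  R² = (3364 + 261) / 145 = 25
R = √25 = 5  ⇒  r_B = 5 − 3 = 2

rB=2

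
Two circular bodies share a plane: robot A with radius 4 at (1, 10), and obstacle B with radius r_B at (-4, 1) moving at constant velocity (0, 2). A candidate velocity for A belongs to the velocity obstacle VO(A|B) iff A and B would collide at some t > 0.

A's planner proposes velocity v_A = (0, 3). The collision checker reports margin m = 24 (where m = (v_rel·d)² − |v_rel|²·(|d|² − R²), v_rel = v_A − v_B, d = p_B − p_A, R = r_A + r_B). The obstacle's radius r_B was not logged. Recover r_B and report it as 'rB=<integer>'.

m = 24
d = (-5, -9);  v_rel = (0, 1),  |v_rel|² = 1
v_rel×d = (0)·(-9) − (1)·(-5) = 5
since m = R²·1 − 5²:  R² = (25 + 24) / 1 = 49
R = √49 = 7  ⇒  r_B = 7 − 4 = 3

rB=3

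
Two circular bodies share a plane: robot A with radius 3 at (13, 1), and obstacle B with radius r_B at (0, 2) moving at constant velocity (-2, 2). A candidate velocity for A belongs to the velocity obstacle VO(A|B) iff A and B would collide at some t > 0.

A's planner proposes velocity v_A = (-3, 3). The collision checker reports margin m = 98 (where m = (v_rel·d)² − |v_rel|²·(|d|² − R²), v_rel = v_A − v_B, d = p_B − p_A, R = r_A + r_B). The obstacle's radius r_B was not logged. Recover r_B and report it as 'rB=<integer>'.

m = 98
d = (-13, 1);  v_rel = (-1, 1),  |v_rel|² = 2
v_rel×d = (-1)·(1) − (1)·(-13) = 12
since m = R²·2 − 12²:  R² = (144 + 98) / 2 = 121
R = √121 = 11  ⇒  r_B = 11 − 3 = 8

rB=8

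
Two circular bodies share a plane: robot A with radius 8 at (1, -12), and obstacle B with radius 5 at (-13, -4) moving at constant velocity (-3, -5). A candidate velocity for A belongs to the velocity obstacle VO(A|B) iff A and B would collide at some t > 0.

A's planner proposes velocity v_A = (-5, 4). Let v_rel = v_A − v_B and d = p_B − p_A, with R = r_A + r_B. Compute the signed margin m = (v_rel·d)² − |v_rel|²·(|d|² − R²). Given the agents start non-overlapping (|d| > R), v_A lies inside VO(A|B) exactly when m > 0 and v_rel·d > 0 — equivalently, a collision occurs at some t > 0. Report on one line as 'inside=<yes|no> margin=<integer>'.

d = (-14, 8),  |d|² = 260;  R = 8+5 = 13,  c = 260−13² = 91
v_rel = (-2, 9),  |v_rel|² = 85;  v_rel·d = (-2)·(-14) + (9)·(8) = 100
85·t² − 200·t + 91 = 0  ⇒  m = 100² − 85·91 = 2265
m = 2265 > 0,  v_rel·d = 100 > 0  ⇒  inside

inside=yes margin=2265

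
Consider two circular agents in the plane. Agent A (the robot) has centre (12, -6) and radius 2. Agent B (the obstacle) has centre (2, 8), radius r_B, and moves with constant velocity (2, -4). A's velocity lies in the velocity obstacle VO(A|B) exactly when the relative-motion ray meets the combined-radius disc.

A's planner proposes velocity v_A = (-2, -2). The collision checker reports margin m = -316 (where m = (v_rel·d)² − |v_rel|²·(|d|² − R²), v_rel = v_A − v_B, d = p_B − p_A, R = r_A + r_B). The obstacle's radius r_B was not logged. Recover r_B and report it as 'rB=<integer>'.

m = -316
d = (-10, 14);  v_rel = (-4, 2),  |v_rel|² = 20
v_rel×d = (-4)·(14) − (2)·(-10) = -36
since m = R²·20 − (-36)²:  R² = (1296 + -316) / 20 = 49
R = √49 = 7  ⇒  r_B = 7 − 2 = 5

rB=5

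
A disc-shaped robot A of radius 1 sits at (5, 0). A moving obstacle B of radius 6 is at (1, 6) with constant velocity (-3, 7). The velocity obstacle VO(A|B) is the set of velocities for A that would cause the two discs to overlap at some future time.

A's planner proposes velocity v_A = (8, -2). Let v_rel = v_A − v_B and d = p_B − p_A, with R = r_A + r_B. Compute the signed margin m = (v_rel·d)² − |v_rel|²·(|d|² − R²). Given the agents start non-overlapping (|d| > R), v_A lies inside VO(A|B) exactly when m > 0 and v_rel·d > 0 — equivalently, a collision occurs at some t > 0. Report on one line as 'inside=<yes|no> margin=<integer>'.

d = (-4, 6),  |d|² = 52;  R = 1+6 = 7,  c = 52−7² = 3
v_rel = (11, -9),  |v_rel|² = 202;  v_rel·d = (11)·(-4) + (-9)·(6) = -98
202·t² + 196·t + 3 = 0  ⇒  m = (-98)² − 202·3 = 8998
m = 8998 > 0,  v_rel·d = -98 < 0  ⇒  outside

inside=no margin=8998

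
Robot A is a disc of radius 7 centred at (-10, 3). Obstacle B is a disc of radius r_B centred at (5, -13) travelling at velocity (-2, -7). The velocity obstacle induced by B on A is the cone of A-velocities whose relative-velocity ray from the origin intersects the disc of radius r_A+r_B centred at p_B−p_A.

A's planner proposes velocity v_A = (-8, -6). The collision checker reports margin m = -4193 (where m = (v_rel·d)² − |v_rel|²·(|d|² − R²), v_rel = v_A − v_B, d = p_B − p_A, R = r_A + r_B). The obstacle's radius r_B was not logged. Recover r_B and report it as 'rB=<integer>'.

m = -4193
d = (15, -16);  v_rel = (-6, 1),  |v_rel|² = 37
v_rel×d = (-6)·(-16) − (1)·(15) = 81
since m = R²·37 − 81²:  R² = (6561 + -4193) / 37 = 64
R = √64 = 8  ⇒  r_B = 8 − 7 = 1

rB=1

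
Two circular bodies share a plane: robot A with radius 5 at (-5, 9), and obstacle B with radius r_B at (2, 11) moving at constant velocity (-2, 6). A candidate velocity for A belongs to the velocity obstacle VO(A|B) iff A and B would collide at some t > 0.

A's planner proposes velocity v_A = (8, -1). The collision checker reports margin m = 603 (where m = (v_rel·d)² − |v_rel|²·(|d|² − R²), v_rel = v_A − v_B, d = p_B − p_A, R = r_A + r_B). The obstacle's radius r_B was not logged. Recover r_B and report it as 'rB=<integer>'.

m = 603
d = (7, 2);  v_rel = (10, -7),  |v_rel|² = 149
v_rel×d = (10)·(2) − (-7)·(7) = 69
since m = R²·149 − 69²:  R² = (4761 + 603) / 149 = 36
R = √36 = 6  ⇒  r_B = 6 − 5 = 1

rB=1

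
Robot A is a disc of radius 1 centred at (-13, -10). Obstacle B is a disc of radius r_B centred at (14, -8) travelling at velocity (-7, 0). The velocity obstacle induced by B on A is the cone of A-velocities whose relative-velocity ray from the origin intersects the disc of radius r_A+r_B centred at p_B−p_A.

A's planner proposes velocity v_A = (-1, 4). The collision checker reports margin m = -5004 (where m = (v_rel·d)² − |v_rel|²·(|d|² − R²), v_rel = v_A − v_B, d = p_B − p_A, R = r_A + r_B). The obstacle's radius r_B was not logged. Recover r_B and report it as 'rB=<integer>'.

m = -5004
d = (27, 2);  v_rel = (6, 4),  |v_rel|² = 52
v_rel×d = (6)·(2) − (4)·(27) = -96
since m = R²·52 − (-96)²:  R² = (9216 + -5004) / 52 = 81
R = √81 = 9  ⇒  r_B = 9 − 1 = 8

rB=8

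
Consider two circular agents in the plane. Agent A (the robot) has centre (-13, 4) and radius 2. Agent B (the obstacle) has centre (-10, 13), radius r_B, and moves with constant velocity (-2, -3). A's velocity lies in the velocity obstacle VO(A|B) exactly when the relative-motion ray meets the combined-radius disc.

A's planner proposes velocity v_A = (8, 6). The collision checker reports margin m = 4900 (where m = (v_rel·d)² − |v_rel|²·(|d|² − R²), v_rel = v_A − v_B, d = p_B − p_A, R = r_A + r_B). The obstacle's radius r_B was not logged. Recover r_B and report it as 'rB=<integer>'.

m = 4900
d = (3, 9);  v_rel = (10, 9),  |v_rel|² = 181
v_rel×d = (10)·(9) − (9)·(3) = 63
since m = R²·181 − 63²:  R² = (3969 + 4900) / 181 = 49
R = √49 = 7  ⇒  r_B = 7 − 2 = 5

rB=5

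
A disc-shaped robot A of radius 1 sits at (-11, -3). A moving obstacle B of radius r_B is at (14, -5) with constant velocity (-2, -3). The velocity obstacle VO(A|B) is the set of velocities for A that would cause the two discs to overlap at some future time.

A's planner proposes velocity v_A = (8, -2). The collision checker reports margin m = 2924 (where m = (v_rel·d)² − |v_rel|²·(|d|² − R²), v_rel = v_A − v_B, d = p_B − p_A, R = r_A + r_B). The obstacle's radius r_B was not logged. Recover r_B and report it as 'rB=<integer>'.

m = 2924
d = (25, -2);  v_rel = (10, 1),  |v_rel|² = 101
v_rel×d = (10)·(-2) − (1)·(25) = -45
since m = R²·101 − (-45)²:  R² = (2025 + 2924) / 101 = 49
R = √49 = 7  ⇒  r_B = 7 − 1 = 6

rB=6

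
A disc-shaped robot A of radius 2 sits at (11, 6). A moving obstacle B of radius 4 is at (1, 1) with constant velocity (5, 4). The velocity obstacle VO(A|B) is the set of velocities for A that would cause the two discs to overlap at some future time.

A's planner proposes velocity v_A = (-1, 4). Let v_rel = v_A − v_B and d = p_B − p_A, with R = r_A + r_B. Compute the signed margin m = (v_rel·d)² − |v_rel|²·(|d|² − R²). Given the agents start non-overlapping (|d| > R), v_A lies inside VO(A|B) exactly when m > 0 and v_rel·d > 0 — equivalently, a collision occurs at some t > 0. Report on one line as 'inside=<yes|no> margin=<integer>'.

d = (-10, -5),  |d|² = 125;  R = 2+4 = 6,  c = 125−6² = 89
v_rel = (-6, 0),  |v_rel|² = 36;  v_rel·d = (-6)·(-10) + (0)·(-5) = 60
36·t² − 120·t + 89 = 0  ⇒  m = 60² − 36·89 = 396
m = 396 > 0,  v_rel·d = 60 > 0  ⇒  inside

inside=yes margin=396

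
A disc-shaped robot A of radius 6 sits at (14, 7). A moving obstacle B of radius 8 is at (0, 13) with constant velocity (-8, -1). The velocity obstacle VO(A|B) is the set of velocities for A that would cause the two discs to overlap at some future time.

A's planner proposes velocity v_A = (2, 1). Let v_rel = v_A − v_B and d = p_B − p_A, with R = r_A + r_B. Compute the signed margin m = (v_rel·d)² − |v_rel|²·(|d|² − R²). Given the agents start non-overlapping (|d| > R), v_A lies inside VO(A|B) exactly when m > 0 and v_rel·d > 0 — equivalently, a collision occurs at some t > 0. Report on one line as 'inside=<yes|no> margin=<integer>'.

d = (-14, 6),  |d|² = 232;  R = 6+8 = 14,  c = 232−14² = 36
v_rel = (10, 2),  |v_rel|² = 104;  v_rel·d = (10)·(-14) + (2)·(6) = -128
104·t² + 256·t + 36 = 0  ⇒  m = (-128)² − 104·36 = 12640
m = 12640 > 0,  v_rel·d = -128 < 0  ⇒  outside

inside=no margin=12640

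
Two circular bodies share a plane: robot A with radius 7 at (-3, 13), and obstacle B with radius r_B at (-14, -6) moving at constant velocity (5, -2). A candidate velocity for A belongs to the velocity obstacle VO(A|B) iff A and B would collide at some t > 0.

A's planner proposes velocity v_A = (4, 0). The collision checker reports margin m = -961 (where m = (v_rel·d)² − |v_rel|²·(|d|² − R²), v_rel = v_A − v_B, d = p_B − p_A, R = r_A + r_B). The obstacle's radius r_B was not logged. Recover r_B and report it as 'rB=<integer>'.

m = -961
d = (-11, -19);  v_rel = (-1, 2),  |v_rel|² = 5
v_rel×d = (-1)·(-19) − (2)·(-11) = 41
since m = R²·5 − 41²:  R² = (1681 + -961) / 5 = 144
R = √144 = 12  ⇒  r_B = 12 − 7 = 5

rB=5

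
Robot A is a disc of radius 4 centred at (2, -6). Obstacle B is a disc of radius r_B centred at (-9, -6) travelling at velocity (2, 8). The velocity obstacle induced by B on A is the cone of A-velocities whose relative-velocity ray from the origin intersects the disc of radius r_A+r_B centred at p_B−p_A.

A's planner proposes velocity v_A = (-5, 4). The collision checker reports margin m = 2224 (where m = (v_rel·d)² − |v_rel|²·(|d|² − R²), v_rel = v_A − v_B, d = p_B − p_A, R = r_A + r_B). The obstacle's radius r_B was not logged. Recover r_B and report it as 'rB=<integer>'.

m = 2224
d = (-11, 0);  v_rel = (-7, -4),  |v_rel|² = 65
v_rel×d = (-7)·(0) − (-4)·(-11) = -44
since m = R²·65 − (-44)²:  R² = (1936 + 2224) / 65 = 64
R = √64 = 8  ⇒  r_B = 8 − 4 = 4

rB=4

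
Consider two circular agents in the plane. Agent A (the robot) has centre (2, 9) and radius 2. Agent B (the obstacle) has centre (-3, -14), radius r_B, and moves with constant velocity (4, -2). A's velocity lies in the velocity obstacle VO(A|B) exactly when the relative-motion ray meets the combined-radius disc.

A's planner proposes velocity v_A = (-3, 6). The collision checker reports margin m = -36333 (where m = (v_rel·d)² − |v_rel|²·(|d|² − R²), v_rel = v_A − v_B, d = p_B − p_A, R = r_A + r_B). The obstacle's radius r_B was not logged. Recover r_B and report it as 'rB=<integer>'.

m = -36333
d = (-5, -23);  v_rel = (-7, 8),  |v_rel|² = 113
v_rel×d = (-7)·(-23) − (8)·(-5) = 201
since m = R²·113 − 201²:  R² = (40401 + -36333) / 113 = 36
R = √36 = 6  ⇒  r_B = 6 − 2 = 4

rB=4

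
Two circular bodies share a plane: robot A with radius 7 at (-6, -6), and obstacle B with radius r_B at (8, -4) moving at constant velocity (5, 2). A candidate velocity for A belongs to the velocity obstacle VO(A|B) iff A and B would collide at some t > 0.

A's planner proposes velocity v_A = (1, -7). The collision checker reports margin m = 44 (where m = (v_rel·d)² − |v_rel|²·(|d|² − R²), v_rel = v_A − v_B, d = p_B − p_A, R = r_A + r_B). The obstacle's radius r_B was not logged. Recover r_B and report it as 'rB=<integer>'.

m = 44
d = (14, 2);  v_rel = (-4, -9),  |v_rel|² = 97
v_rel×d = (-4)·(2) − (-9)·(14) = 118
since m = R²·97 − 118²:  R² = (13924 + 44) / 97 = 144
R = √144 = 12  ⇒  r_B = 12 − 7 = 5

rB=5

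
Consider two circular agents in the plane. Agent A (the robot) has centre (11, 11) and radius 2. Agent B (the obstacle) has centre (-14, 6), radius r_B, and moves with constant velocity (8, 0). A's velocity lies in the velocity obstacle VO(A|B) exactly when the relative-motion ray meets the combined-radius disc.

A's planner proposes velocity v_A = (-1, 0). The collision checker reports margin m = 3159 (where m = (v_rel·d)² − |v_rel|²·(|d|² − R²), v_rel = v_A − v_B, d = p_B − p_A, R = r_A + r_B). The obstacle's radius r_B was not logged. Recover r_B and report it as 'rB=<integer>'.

m = 3159
d = (-25, -5);  v_rel = (-9, 0),  |v_rel|² = 81
v_rel×d = (-9)·(-5) − (0)·(-25) = 45
since m = R²·81 − 45²:  R² = (2025 + 3159) / 81 = 64
R = √64 = 8  ⇒  r_B = 8 − 2 = 6

rB=6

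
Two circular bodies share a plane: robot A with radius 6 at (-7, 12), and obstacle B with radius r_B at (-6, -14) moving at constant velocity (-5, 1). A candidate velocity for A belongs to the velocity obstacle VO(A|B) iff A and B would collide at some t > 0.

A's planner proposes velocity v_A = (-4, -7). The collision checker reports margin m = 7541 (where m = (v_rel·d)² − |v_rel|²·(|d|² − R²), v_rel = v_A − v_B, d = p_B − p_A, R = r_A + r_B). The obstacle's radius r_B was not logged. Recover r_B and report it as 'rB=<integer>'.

m = 7541
d = (1, -26);  v_rel = (1, -8),  |v_rel|² = 65
v_rel×d = (1)·(-26) − (-8)·(1) = -18
since m = R²·65 − (-18)²:  R² = (324 + 7541) / 65 = 121
R = √121 = 11  ⇒  r_B = 11 − 6 = 5

rB=5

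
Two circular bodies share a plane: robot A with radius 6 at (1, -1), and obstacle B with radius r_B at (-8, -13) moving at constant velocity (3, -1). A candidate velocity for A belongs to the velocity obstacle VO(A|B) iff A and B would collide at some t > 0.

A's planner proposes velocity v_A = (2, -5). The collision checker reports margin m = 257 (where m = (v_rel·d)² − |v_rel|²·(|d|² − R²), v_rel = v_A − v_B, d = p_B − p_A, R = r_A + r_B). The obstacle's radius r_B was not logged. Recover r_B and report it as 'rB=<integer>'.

m = 257
d = (-9, -12);  v_rel = (-1, -4),  |v_rel|² = 17
v_rel×d = (-1)·(-12) − (-4)·(-9) = -24
since m = R²·17 − (-24)²:  R² = (576 + 257) / 17 = 49
R = √49 = 7  ⇒  r_B = 7 − 6 = 1

rB=1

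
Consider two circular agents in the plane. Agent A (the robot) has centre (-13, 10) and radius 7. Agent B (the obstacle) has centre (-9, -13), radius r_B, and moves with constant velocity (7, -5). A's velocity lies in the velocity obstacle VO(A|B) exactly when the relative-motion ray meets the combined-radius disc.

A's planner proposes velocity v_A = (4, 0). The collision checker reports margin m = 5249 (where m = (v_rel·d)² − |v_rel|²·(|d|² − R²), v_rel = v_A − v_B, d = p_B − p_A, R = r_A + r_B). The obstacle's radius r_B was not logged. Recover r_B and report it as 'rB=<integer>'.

m = 5249
d = (4, -23);  v_rel = (-3, 5),  |v_rel|² = 34
v_rel×d = (-3)·(-23) − (5)·(4) = 49
since m = R²·34 − 49²:  R² = (2401 + 5249) / 34 = 225
R = √225 = 15  ⇒  r_B = 15 − 7 = 8

rB=8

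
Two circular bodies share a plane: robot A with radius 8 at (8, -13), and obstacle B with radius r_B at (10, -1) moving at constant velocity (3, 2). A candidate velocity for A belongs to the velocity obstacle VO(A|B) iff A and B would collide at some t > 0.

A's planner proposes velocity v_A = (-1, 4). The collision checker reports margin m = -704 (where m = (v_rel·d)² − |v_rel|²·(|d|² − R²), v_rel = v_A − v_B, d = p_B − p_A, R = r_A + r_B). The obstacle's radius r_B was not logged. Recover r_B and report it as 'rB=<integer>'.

m = -704
d = (2, 12);  v_rel = (-4, 2),  |v_rel|² = 20
v_rel×d = (-4)·(12) − (2)·(2) = -52
since m = R²·20 − (-52)²:  R² = (2704 + -704) / 20 = 100
R = √100 = 10  ⇒  r_B = 10 − 8 = 2

rB=2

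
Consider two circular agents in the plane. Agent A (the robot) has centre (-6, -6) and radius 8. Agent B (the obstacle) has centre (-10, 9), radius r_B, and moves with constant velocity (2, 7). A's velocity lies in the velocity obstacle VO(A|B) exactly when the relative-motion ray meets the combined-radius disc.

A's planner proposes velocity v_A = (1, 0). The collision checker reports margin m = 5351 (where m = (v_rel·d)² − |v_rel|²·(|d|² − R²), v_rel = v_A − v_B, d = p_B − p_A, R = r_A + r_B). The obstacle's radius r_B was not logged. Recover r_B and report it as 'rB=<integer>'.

m = 5351
d = (-4, 15);  v_rel = (-1, -7),  |v_rel|² = 50
v_rel×d = (-1)·(15) − (-7)·(-4) = -43
since m = R²·50 − (-43)²:  R² = (1849 + 5351) / 50 = 144
R = √144 = 12  ⇒  r_B = 12 − 8 = 4

rB=4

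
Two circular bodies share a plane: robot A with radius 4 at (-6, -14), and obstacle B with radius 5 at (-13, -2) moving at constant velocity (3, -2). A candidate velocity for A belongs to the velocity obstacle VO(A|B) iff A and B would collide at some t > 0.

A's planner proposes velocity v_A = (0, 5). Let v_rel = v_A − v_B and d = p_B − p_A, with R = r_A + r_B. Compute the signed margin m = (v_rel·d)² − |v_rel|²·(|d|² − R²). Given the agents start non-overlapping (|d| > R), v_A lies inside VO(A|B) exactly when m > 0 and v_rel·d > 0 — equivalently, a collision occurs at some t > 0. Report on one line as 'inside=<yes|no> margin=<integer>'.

d = (-7, 12),  |d|² = 193;  R = 4+5 = 9,  c = 193−9² = 112
v_rel = (-3, 7),  |v_rel|² = 58;  v_rel·d = (-3)·(-7) + (7)·(12) = 105
58·t² − 210·t + 112 = 0  ⇒  m = 105² − 58·112 = 4529
m = 4529 > 0,  v_rel·d = 105 > 0  ⇒  inside

inside=yes margin=4529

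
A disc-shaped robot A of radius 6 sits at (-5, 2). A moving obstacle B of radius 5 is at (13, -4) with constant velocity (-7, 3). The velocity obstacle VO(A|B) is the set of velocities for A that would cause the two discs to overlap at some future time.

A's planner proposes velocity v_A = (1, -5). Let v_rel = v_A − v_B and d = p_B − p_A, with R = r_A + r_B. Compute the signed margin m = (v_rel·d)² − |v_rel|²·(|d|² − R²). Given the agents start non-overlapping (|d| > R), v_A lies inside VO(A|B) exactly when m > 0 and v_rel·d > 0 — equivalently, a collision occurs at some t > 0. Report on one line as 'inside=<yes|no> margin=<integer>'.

d = (18, -6),  |d|² = 360;  R = 6+5 = 11,  c = 360−11² = 239
v_rel = (8, -8),  |v_rel|² = 128;  v_rel·d = (8)·(18) + (-8)·(-6) = 192
128·t² − 384·t + 239 = 0  ⇒  m = 192² − 128·239 = 6272
m = 6272 > 0,  v_rel·d = 192 > 0  ⇒  inside

inside=yes margin=6272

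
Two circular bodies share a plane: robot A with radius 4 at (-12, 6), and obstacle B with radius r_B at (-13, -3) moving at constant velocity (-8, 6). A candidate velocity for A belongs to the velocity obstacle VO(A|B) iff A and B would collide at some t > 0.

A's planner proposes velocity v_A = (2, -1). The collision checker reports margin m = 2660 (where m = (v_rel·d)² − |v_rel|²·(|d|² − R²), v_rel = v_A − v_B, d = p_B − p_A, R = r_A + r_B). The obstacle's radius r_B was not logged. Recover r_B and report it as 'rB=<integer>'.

m = 2660
d = (-1, -9);  v_rel = (10, -7),  |v_rel|² = 149
v_rel×d = (10)·(-9) − (-7)·(-1) = -97
since m = R²·149 − (-97)²:  R² = (9409 + 2660) / 149 = 81
R = √81 = 9  ⇒  r_B = 9 − 4 = 5

rB=5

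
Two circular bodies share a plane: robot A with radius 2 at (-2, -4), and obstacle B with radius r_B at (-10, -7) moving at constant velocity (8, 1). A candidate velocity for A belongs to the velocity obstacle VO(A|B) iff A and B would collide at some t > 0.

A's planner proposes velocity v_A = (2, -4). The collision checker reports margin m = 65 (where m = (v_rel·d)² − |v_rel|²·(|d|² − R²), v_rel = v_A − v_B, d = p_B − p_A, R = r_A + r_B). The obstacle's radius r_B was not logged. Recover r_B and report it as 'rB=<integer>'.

m = 65
d = (-8, -3);  v_rel = (-6, -5),  |v_rel|² = 61
v_rel×d = (-6)·(-3) − (-5)·(-8) = -22
since m = R²·61 − (-22)²:  R² = (484 + 65) / 61 = 9
R = √9 = 3  ⇒  r_B = 3 − 2 = 1

rB=1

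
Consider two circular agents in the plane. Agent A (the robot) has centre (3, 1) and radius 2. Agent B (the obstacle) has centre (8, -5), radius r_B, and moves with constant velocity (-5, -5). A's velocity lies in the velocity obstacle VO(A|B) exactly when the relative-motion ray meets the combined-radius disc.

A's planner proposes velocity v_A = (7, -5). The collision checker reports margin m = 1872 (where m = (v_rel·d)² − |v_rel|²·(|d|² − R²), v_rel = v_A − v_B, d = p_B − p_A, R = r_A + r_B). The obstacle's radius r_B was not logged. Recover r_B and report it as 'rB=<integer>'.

m = 1872
d = (5, -6);  v_rel = (12, 0),  |v_rel|² = 144
v_rel×d = (12)·(-6) − (0)·(5) = -72
since m = R²·144 − (-72)²:  R² = (5184 + 1872) / 144 = 49
R = √49 = 7  ⇒  r_B = 7 − 2 = 5

rB=5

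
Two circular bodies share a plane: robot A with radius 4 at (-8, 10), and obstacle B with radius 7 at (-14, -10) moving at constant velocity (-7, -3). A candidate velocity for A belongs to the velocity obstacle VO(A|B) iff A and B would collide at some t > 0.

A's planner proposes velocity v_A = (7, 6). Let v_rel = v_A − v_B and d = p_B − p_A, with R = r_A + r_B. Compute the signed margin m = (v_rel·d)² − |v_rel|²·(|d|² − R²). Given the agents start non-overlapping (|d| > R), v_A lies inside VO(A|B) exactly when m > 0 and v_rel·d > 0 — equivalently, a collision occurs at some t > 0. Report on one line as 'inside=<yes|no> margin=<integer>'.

d = (-6, -20),  |d|² = 436;  R = 4+7 = 11,  c = 436−11² = 315
v_rel = (14, 9),  |v_rel|² = 277;  v_rel·d = (14)·(-6) + (9)·(-20) = -264
277·t² + 528·t + 315 = 0  ⇒  m = (-264)² − 277·315 = -17559
m = -17559 < 0,  v_rel·d = -264 < 0  ⇒  outside

inside=no margin=-17559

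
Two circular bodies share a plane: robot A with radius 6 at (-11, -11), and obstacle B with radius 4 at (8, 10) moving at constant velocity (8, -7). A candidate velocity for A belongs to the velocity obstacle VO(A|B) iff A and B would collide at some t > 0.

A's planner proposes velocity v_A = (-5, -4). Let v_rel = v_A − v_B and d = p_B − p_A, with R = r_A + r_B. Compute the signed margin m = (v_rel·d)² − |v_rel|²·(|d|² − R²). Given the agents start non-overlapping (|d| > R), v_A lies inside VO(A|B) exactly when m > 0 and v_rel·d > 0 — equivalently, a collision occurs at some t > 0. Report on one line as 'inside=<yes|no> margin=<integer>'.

d = (19, 21),  |d|² = 802;  R = 6+4 = 10,  c = 802−10² = 702
v_rel = (-13, 3),  |v_rel|² = 178;  v_rel·d = (-13)·(19) + (3)·(21) = -184
178·t² + 368·t + 702 = 0  ⇒  m = (-184)² − 178·702 = -91100
m = -91100 < 0,  v_rel·d = -184 < 0  ⇒  outside

inside=no margin=-91100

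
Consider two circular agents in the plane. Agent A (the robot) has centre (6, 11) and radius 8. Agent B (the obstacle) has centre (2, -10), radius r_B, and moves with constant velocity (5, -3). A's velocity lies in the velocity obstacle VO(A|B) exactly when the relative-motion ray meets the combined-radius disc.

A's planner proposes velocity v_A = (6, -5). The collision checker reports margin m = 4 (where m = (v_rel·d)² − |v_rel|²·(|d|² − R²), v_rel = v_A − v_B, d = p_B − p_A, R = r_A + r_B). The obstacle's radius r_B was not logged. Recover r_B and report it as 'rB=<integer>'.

m = 4
d = (-4, -21);  v_rel = (1, -2),  |v_rel|² = 5
v_rel×d = (1)·(-21) − (-2)·(-4) = -29
since m = R²·5 − (-29)²:  R² = (841 + 4) / 5 = 169
R = √169 = 13  ⇒  r_B = 13 − 8 = 5

rB=5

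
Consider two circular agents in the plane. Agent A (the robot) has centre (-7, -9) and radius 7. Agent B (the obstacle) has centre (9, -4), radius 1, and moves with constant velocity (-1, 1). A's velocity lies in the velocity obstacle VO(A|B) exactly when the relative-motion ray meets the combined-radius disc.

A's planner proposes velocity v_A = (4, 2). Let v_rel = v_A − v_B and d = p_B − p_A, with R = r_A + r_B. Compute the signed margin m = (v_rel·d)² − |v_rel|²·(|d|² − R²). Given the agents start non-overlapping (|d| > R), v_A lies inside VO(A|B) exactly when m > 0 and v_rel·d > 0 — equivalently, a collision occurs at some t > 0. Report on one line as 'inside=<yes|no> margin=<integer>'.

d = (16, 5),  |d|² = 281;  R = 7+1 = 8,  c = 281−8² = 217
v_rel = (5, 1),  |v_rel|² = 26;  v_rel·d = (5)·(16) + (1)·(5) = 85
26·t² − 170·t + 217 = 0  ⇒  m = 85² − 26·217 = 1583
m = 1583 > 0,  v_rel·d = 85 > 0  ⇒  inside

inside=yes margin=1583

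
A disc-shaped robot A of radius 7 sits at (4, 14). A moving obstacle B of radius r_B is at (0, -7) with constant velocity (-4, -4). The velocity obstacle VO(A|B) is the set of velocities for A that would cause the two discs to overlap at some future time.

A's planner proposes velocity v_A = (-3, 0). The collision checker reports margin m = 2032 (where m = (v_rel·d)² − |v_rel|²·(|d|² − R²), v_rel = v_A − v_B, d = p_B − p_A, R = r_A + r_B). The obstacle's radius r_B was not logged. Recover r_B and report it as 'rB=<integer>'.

m = 2032
d = (-4, -21);  v_rel = (1, 4),  |v_rel|² = 17
v_rel×d = (1)·(-21) − (4)·(-4) = -5
since m = R²·17 − (-5)²:  R² = (25 + 2032) / 17 = 121
R = √121 = 11  ⇒  r_B = 11 − 7 = 4

rB=4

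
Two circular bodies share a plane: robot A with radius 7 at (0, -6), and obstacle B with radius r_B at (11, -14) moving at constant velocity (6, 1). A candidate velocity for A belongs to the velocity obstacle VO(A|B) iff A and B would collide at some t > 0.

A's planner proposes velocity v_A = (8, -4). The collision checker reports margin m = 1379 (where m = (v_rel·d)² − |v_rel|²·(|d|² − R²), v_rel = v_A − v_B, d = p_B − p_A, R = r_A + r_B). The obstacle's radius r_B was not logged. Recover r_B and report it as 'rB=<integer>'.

m = 1379
d = (11, -8);  v_rel = (2, -5),  |v_rel|² = 29
v_rel×d = (2)·(-8) − (-5)·(11) = 39
since m = R²·29 − 39²:  R² = (1521 + 1379) / 29 = 100
R = √100 = 10  ⇒  r_B = 10 − 7 = 3

rB=3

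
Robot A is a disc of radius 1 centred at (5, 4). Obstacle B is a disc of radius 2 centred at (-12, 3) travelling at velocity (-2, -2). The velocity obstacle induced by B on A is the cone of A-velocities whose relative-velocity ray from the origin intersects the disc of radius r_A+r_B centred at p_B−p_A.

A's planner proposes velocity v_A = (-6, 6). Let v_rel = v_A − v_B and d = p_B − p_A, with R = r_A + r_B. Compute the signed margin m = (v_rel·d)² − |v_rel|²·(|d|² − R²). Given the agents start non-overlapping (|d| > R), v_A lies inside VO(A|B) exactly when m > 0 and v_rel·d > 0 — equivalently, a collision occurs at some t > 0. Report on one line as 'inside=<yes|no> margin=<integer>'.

d = (-17, -1),  |d|² = 290;  R = 1+2 = 3,  c = 290−3² = 281
v_rel = (-4, 8),  |v_rel|² = 80;  v_rel·d = (-4)·(-17) + (8)·(-1) = 60
80·t² − 120·t + 281 = 0  ⇒  m = 60² − 80·281 = -18880
m = -18880 < 0,  v_rel·d = 60 > 0  ⇒  outside

inside=no margin=-18880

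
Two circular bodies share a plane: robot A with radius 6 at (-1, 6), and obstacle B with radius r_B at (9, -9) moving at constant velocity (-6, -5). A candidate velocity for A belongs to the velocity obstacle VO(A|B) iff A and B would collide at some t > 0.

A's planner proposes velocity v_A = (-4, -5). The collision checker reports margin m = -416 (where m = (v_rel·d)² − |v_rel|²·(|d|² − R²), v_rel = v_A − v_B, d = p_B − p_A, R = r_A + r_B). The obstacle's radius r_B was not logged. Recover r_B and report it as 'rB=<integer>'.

m = -416
d = (10, -15);  v_rel = (2, 0),  |v_rel|² = 4
v_rel×d = (2)·(-15) − (0)·(10) = -30
since m = R²·4 − (-30)²:  R² = (900 + -416) / 4 = 121
R = √121 = 11  ⇒  r_B = 11 − 6 = 5

rB=5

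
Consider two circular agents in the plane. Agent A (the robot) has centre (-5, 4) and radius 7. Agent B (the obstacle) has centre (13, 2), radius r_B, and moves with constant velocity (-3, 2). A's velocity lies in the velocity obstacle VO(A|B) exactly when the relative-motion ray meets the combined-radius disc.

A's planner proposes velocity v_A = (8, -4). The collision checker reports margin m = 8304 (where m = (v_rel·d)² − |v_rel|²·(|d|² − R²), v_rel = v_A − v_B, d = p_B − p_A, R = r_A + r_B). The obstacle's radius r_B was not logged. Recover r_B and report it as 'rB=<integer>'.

m = 8304
d = (18, -2);  v_rel = (11, -6),  |v_rel|² = 157
v_rel×d = (11)·(-2) − (-6)·(18) = 86
since m = R²·157 − 86²:  R² = (7396 + 8304) / 157 = 100
R = √100 = 10  ⇒  r_B = 10 − 7 = 3

rB=3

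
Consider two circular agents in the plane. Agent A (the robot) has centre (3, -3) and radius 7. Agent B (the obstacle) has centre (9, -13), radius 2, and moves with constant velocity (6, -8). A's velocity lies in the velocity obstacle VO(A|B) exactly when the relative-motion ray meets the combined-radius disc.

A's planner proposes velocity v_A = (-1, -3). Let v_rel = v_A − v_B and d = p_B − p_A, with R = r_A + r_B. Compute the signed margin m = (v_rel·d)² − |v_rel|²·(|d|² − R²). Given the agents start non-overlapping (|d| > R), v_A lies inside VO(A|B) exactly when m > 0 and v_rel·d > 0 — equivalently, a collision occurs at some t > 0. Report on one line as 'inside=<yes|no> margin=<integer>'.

d = (6, -10),  |d|² = 136;  R = 7+2 = 9,  c = 136−9² = 55
v_rel = (-7, 5),  |v_rel|² = 74;  v_rel·d = (-7)·(6) + (5)·(-10) = -92
74·t² + 184·t + 55 = 0  ⇒  m = (-92)² − 74·55 = 4394
m = 4394 > 0,  v_rel·d = -92 < 0  ⇒  outside

inside=no margin=4394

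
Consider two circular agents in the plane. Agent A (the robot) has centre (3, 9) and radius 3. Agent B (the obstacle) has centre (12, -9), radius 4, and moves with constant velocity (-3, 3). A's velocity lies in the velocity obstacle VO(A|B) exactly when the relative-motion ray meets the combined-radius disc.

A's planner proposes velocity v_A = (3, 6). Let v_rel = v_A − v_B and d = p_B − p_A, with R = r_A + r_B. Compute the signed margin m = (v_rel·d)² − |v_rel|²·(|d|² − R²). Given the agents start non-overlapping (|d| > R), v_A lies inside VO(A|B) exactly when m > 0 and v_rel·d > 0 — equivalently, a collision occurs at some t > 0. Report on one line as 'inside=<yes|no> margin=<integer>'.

d = (9, -18),  |d|² = 405;  R = 3+4 = 7,  c = 405−7² = 356
v_rel = (6, 3),  |v_rel|² = 45;  v_rel·d = (6)·(9) + (3)·(-18) = 0
45·t² − 0·t + 356 = 0  ⇒  m = 0² − 45·356 = -16020
m = -16020 < 0,  v_rel·d = 0 = 0  ⇒  outside

inside=no margin=-16020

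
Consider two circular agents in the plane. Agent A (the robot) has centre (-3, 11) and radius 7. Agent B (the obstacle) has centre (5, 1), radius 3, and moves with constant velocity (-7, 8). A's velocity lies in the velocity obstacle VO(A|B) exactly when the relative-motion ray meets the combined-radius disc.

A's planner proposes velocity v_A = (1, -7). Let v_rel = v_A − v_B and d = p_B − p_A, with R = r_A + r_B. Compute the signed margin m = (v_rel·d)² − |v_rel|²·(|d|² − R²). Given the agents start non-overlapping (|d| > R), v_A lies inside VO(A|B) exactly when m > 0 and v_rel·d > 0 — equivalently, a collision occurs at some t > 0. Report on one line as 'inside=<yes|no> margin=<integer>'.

d = (8, -10),  |d|² = 164;  R = 7+3 = 10,  c = 164−10² = 64
v_rel = (8, -15),  |v_rel|² = 289;  v_rel·d = (8)·(8) + (-15)·(-10) = 214
289·t² − 428·t + 64 = 0  ⇒  m = 214² − 289·64 = 27300
m = 27300 > 0,  v_rel·d = 214 > 0  ⇒  inside

inside=yes margin=27300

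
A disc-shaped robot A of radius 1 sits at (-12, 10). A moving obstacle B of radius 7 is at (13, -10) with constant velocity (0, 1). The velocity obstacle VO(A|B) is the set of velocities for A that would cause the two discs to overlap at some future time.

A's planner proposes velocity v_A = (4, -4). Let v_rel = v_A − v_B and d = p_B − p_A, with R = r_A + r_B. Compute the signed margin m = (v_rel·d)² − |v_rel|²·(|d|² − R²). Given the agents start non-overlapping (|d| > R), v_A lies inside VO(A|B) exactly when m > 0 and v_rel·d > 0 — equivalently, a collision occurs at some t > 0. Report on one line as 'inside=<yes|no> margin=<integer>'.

d = (25, -20),  |d|² = 1025;  R = 1+7 = 8,  c = 1025−8² = 961
v_rel = (4, -5),  |v_rel|² = 41;  v_rel·d = (4)·(25) + (-5)·(-20) = 200
41·t² − 400·t + 961 = 0  ⇒  m = 200² − 41·961 = 599
m = 599 > 0,  v_rel·d = 200 > 0  ⇒  inside

inside=yes margin=599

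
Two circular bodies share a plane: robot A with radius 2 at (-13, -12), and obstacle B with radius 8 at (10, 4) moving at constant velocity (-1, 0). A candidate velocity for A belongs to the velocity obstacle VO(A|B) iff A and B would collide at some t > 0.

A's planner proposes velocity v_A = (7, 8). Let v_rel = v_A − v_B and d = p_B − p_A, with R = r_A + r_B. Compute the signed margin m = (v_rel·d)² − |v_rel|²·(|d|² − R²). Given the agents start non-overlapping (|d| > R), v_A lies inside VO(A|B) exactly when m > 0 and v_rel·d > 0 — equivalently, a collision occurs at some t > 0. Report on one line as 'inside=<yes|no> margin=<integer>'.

d = (23, 16),  |d|² = 785;  R = 2+8 = 10,  c = 785−10² = 685
v_rel = (8, 8),  |v_rel|² = 128;  v_rel·d = (8)·(23) + (8)·(16) = 312
128·t² − 624·t + 685 = 0  ⇒  m = 312² − 128·685 = 9664
m = 9664 > 0,  v_rel·d = 312 > 0  ⇒  inside

inside=yes margin=9664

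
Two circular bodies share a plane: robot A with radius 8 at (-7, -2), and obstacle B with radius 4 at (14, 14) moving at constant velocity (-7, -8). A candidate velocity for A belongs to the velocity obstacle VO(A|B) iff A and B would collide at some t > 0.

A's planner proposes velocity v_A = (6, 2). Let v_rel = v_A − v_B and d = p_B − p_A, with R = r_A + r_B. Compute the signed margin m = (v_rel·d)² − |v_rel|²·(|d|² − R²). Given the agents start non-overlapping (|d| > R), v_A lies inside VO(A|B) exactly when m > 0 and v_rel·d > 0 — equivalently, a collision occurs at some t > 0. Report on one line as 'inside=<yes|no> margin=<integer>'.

d = (21, 16),  |d|² = 697;  R = 8+4 = 12,  c = 697−12² = 553
v_rel = (13, 10),  |v_rel|² = 269;  v_rel·d = (13)·(21) + (10)·(16) = 433
269·t² − 866·t + 553 = 0  ⇒  m = 433² − 269·553 = 38732
m = 38732 > 0,  v_rel·d = 433 > 0  ⇒  inside

inside=yes margin=38732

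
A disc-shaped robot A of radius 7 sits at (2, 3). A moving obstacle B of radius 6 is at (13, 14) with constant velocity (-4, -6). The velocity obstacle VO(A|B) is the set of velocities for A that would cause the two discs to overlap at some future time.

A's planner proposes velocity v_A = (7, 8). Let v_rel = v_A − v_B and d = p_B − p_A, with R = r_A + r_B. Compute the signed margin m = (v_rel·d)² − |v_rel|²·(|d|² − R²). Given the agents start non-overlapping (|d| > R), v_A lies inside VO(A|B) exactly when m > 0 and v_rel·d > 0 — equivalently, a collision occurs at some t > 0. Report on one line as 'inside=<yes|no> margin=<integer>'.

d = (11, 11),  |d|² = 242;  R = 7+6 = 13,  c = 242−13² = 73
v_rel = (11, 14),  |v_rel|² = 317;  v_rel·d = (11)·(11) + (14)·(11) = 275
317·t² − 550·t + 73 = 0  ⇒  m = 275² − 317·73 = 52484
m = 52484 > 0,  v_rel·d = 275 > 0  ⇒  inside

inside=yes margin=52484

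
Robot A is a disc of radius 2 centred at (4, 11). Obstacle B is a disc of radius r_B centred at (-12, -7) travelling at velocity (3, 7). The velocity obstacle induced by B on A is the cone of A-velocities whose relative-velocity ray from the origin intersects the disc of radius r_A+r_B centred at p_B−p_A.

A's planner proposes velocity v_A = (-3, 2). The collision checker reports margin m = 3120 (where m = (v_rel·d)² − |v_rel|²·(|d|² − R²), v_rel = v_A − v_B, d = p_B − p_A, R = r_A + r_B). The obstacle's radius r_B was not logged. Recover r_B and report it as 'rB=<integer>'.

m = 3120
d = (-16, -18);  v_rel = (-6, -5),  |v_rel|² = 61
v_rel×d = (-6)·(-18) − (-5)·(-16) = 28
since m = R²·61 − 28²:  R² = (784 + 3120) / 61 = 64
R = √64 = 8  ⇒  r_B = 8 − 2 = 6

rB=6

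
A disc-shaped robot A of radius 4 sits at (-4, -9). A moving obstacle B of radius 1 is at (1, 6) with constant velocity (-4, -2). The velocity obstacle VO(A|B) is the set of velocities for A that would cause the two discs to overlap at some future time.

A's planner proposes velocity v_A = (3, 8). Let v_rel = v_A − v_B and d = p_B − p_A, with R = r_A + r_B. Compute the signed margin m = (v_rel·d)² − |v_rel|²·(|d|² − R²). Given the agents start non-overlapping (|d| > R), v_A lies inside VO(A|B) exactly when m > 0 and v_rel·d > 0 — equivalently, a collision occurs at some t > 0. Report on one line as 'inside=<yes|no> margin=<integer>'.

d = (5, 15),  |d|² = 250;  R = 4+1 = 5,  c = 250−5² = 225
v_rel = (7, 10),  |v_rel|² = 149;  v_rel·d = (7)·(5) + (10)·(15) = 185
149·t² − 370·t + 225 = 0  ⇒  m = 185² − 149·225 = 700
m = 700 > 0,  v_rel·d = 185 > 0  ⇒  inside

inside=yes margin=700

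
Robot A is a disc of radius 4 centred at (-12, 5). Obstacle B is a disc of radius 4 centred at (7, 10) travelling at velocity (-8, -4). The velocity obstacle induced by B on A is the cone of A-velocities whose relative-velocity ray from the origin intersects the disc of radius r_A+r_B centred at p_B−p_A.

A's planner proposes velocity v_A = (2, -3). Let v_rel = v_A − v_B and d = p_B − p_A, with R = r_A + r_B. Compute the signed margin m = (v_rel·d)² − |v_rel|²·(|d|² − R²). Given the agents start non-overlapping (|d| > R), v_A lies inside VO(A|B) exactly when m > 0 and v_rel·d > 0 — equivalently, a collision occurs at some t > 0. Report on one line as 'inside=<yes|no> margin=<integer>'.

d = (19, 5),  |d|² = 386;  R = 4+4 = 8,  c = 386−8² = 322
v_rel = (10, 1),  |v_rel|² = 101;  v_rel·d = (10)·(19) + (1)·(5) = 195
101·t² − 390·t + 322 = 0  ⇒  m = 195² − 101·322 = 5503
m = 5503 > 0,  v_rel·d = 195 > 0  ⇒  inside

inside=yes margin=5503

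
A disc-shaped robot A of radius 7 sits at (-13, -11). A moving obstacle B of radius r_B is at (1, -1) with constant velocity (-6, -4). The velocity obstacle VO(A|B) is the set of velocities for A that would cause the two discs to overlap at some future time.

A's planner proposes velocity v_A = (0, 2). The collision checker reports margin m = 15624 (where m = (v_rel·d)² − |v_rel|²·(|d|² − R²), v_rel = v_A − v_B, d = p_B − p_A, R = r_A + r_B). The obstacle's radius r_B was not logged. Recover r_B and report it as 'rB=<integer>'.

m = 15624
d = (14, 10);  v_rel = (6, 6),  |v_rel|² = 72
v_rel×d = (6)·(10) − (6)·(14) = -24
since m = R²·72 − (-24)²:  R² = (576 + 15624) / 72 = 225
R = √225 = 15  ⇒  r_B = 15 − 7 = 8

rB=8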